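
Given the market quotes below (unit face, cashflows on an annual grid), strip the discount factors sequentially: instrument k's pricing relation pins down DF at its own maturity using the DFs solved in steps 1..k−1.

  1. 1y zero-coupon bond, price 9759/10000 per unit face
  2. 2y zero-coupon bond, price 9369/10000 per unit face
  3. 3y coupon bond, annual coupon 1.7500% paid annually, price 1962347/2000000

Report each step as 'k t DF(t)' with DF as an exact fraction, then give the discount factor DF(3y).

step 1 [1y] zero: DF = P = 9759/10000 ≈ 0.975900
step 2 [2y] zero: DF = P = 9369/10000 ≈ 0.936900
step 3 [3y] bond c/1=7/400: DF=(1962347/2000000 − 7/400·(0.975900+0.936900))/(1+7/400) = 4657/5000 ≈ 0.931400

1 1 9759/10000
2 2 9369/10000
3 3 4657/5000
DF(3y) = 4657/5000 ≈ 0.931400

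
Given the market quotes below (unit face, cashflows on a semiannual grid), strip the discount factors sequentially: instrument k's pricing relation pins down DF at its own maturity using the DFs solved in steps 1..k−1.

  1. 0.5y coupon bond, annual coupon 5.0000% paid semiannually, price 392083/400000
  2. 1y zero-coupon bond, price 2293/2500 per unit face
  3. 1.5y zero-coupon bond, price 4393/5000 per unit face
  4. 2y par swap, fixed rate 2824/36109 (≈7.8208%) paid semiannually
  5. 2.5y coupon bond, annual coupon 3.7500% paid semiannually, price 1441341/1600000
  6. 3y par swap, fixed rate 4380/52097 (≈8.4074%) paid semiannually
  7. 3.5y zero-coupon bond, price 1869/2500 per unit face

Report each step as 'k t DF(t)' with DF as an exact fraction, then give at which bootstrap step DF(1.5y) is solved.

1 1/2 9563/10000
2 1 2293/2500
3 3/2 4393/5000
4 2 2147/2500
5 5/2 4089/5000
6 3 781/1000
7 7/2 1869/2500
DF(1.5y) is solved at step 3

step 1 [0.5y] bond c/2=1/40: DF=(392083/400000 − 1/40·(0))/(1+1/40) = 9563/10000 ≈ 0.956300
step 2 [1y] zero: DF = P = 2293/2500 ≈ 0.917200
step 3 [1.5y] zero: DF = P = 4393/5000 ≈ 0.878600
step 4 [2y] swap r/2=1412/36109: DF=(1 − 1412/36109·(0.956300+0.917200+0.878600))/(1+1412/36109) = 2147/2500 ≈ 0.858800
step 5 [2.5y] bond c/2=3/160: DF=(1441341/1600000 − 3/160·(0.956300+0.917200+0.878600+0.858800))/(1+3/160) = 4089/5000 ≈ 0.817800
step 6 [3y] swap r/2=2190/52097: DF=(1 − 2190/52097·(0.956300+0.917200+0.878600+0.858800+0.817800))/(1+2190/52097) = 781/1000 ≈ 0.781000
step 7 [3.5y] zero: DF = P = 1869/2500 ≈ 0.747600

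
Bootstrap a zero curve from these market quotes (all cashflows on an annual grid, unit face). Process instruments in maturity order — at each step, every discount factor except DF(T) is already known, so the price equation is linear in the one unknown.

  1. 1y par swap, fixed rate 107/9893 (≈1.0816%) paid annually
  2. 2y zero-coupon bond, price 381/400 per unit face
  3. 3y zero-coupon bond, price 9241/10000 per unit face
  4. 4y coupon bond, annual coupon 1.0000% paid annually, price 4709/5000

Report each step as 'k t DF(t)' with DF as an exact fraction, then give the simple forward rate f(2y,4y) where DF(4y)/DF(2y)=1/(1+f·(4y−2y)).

step 1 [1y] swap r/1=107/9893: DF=(1 − 107/9893·(0))/(1+107/9893) = 9893/10000 ≈ 0.989300
step 2 [2y] zero: DF = P = 381/400 ≈ 0.952500
step 3 [3y] zero: DF = P = 9241/10000 ≈ 0.924100
step 4 [4y] bond c/1=1/100: DF=(4709/5000 − 1/100·(0.989300+0.952500+0.924100))/(1+1/100) = 9041/10000 ≈ 0.904100

1 1 9893/10000
2 2 381/400
3 3 9241/10000
4 4 9041/10000
f(2y,4y) = ((381/400)/(9041/10000) − 1)/(2) = 242/9041 ≈ 2.6767%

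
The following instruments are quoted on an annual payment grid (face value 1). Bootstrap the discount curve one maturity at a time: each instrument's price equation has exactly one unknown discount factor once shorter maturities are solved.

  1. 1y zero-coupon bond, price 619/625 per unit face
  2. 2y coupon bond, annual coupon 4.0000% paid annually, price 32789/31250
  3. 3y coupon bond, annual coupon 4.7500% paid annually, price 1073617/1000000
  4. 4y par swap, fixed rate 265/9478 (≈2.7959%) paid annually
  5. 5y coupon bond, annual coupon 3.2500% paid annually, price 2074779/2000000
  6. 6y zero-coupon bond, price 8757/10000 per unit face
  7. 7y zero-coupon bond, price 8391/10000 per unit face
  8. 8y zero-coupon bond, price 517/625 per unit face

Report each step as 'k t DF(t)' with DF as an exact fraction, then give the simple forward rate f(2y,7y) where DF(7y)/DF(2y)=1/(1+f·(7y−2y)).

step 1 [1y] zero: DF = P = 619/625 ≈ 0.990400
step 2 [2y] bond c/1=1/25: DF=(32789/31250 − 1/25·(0.990400))/(1+1/25) = 2427/2500 ≈ 0.970800
step 3 [3y] bond c/1=19/400: DF=(1073617/1000000 − 19/400·(0.990400+0.970800))/(1+19/400) = 117/125 ≈ 0.936000
step 4 [4y] swap r/1=265/9478: DF=(1 − 265/9478·(0.990400+0.970800+0.936000))/(1+265/9478) = 447/500 ≈ 0.894000
step 5 [5y] bond c/1=13/400: DF=(2074779/2000000 − 13/400·(0.990400+0.970800+0.936000+0.894000))/(1+13/400) = 4427/5000 ≈ 0.885400
step 6 [6y] zero: DF = P = 8757/10000 ≈ 0.875700
step 7 [7y] zero: DF = P = 8391/10000 ≈ 0.839100
step 8 [8y] zero: DF = P = 517/625 ≈ 0.827200

1 1 619/625
2 2 2427/2500
3 3 117/125
4 4 447/500
5 5 4427/5000
6 6 8757/10000
7 7 8391/10000
8 8 517/625
f(2y,7y) = ((2427/2500)/(8391/10000) − 1)/(5) = 439/13985 ≈ 3.1391%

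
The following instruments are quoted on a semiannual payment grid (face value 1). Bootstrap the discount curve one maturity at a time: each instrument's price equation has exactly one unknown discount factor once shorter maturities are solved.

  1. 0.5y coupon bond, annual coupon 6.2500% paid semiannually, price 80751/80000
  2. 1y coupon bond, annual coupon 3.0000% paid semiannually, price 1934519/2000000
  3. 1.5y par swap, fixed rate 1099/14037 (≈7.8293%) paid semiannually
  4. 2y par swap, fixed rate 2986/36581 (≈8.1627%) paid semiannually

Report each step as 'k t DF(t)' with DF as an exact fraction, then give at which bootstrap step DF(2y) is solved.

1 1/2 2447/2500
2 1 1877/2000
3 3/2 8901/10000
4 2 8507/10000
DF(2y) is solved at step 4

step 1 [0.5y] bond c/2=1/32: DF=(80751/80000 − 1/32·(0))/(1+1/32) = 2447/2500 ≈ 0.978800
step 2 [1y] bond c/2=3/200: DF=(1934519/2000000 − 3/200·(0.978800))/(1+3/200) = 1877/2000 ≈ 0.938500
step 3 [1.5y] swap r/2=1099/28074: DF=(1 − 1099/28074·(0.978800+0.938500))/(1+1099/28074) = 8901/10000 ≈ 0.890100
step 4 [2y] swap r/2=1493/36581: DF=(1 − 1493/36581·(0.978800+0.938500+0.890100))/(1+1493/36581) = 8507/10000 ≈ 0.850700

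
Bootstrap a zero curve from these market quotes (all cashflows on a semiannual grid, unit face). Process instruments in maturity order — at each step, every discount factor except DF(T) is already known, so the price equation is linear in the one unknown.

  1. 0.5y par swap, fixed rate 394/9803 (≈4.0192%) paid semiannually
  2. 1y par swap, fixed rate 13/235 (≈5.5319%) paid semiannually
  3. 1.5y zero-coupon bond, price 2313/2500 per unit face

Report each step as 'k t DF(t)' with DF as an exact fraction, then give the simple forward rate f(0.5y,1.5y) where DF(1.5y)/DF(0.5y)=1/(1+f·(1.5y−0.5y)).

step 1 [0.5y] swap r/2=197/9803: DF=(1 − 197/9803·(0))/(1+197/9803) = 9803/10000 ≈ 0.980300
step 2 [1y] swap r/2=13/470: DF=(1 − 13/470·(0.980300))/(1+13/470) = 9467/10000 ≈ 0.946700
step 3 [1.5y] zero: DF = P = 2313/2500 ≈ 0.925200

1 1/2 9803/10000
2 1 9467/10000
3 3/2 2313/2500
f(0.5y,1.5y) = ((9803/10000)/(2313/2500) − 1)/(1) = 551/9252 ≈ 5.9555%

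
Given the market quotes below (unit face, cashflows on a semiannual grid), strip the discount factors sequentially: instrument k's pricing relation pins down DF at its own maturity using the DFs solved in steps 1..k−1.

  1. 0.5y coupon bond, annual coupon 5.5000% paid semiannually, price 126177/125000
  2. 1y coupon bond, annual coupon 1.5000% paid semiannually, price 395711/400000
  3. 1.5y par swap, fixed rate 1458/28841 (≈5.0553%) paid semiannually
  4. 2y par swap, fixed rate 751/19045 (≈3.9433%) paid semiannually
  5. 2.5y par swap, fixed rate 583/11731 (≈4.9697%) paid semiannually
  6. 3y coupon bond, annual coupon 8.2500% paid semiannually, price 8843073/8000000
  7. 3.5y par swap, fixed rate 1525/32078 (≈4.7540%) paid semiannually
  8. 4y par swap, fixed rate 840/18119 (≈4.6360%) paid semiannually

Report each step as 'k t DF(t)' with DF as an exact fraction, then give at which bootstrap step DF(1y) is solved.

1 1/2 614/625
2 1 4873/5000
3 3/2 9271/10000
4 2 9249/10000
5 5/2 4417/5000
6 3 8757/10000
7 7/2 339/400
8 4 104/125
DF(1y) is solved at step 2

step 1 [0.5y] bond c/2=11/400: DF=(126177/125000 − 11/400·(0))/(1+11/400) = 614/625 ≈ 0.982400
step 2 [1y] bond c/2=3/400: DF=(395711/400000 − 3/400·(0.982400))/(1+3/400) = 4873/5000 ≈ 0.974600
step 3 [1.5y] swap r/2=729/28841: DF=(1 − 729/28841·(0.982400+0.974600))/(1+729/28841) = 9271/10000 ≈ 0.927100
step 4 [2y] swap r/2=751/38090: DF=(1 − 751/38090·(0.982400+0.974600+0.927100))/(1+751/38090) = 9249/10000 ≈ 0.924900
step 5 [2.5y] swap r/2=583/23462: DF=(1 − 583/23462·(0.982400+0.974600+0.927100+0.924900))/(1+583/23462) = 4417/5000 ≈ 0.883400
step 6 [3y] bond c/2=33/800: DF=(8843073/8000000 − 33/800·(0.982400+0.974600+0.927100+0.924900+0.883400))/(1+33/800) = 8757/10000 ≈ 0.875700
step 7 [3.5y] swap r/2=1525/64156: DF=(1 − 1525/64156·(0.982400+0.974600+0.927100+0.924900+0.883400+0.875700))/(1+1525/64156) = 339/400 ≈ 0.847500
step 8 [4y] swap r/2=420/18119: DF=(1 − 420/18119·(0.982400+0.974600+0.927100+0.924900+0.883400+0.875700+0.847500))/(1+420/18119) = 104/125 ≈ 0.832000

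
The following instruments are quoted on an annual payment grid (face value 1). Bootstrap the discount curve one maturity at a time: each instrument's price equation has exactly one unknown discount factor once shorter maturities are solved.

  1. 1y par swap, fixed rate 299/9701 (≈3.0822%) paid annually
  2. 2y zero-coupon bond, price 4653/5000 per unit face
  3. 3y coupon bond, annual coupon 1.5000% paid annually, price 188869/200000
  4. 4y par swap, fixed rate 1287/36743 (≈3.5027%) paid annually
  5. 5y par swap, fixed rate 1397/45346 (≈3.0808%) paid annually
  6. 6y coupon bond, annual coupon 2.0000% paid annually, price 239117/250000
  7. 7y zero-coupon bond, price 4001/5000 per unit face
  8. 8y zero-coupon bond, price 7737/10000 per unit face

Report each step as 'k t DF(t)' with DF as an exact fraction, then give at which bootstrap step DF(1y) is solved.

step 1 [1y] swap r/1=299/9701: DF=(1 − 299/9701·(0))/(1+299/9701) = 9701/10000 ≈ 0.970100
step 2 [2y] zero: DF = P = 4653/5000 ≈ 0.930600
step 3 [3y] bond c/1=3/200: DF=(188869/200000 − 3/200·(0.970100+0.930600))/(1+3/200) = 9023/10000 ≈ 0.902300
step 4 [4y] swap r/1=1287/36743: DF=(1 − 1287/36743·(0.970100+0.930600+0.902300))/(1+1287/36743) = 8713/10000 ≈ 0.871300
step 5 [5y] swap r/1=1397/45346: DF=(1 − 1397/45346·(0.970100+0.930600+0.902300+0.871300))/(1+1397/45346) = 8603/10000 ≈ 0.860300
step 6 [6y] bond c/1=1/50: DF=(239117/250000 − 1/50·(0.970100+0.930600+0.902300+0.871300+0.860300))/(1+1/50) = 1061/1250 ≈ 0.848800
step 7 [7y] zero: DF = P = 4001/5000 ≈ 0.800200
step 8 [8y] zero: DF = P = 7737/10000 ≈ 0.773700

1 1 9701/10000
2 2 4653/5000
3 3 9023/10000
4 4 8713/10000
5 5 8603/10000
6 6 1061/1250
7 7 4001/5000
8 8 7737/10000
DF(1y) is solved at step 1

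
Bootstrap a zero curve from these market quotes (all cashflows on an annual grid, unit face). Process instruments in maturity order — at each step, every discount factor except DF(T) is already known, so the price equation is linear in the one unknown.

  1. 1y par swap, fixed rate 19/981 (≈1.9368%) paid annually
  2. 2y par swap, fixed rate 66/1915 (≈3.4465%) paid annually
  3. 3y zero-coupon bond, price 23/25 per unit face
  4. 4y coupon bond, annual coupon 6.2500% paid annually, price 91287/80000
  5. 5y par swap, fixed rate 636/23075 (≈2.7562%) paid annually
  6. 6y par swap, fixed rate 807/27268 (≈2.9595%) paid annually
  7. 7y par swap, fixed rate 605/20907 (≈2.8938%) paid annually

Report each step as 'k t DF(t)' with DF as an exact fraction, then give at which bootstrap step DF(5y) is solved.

1 1 981/1000
2 2 467/500
3 3 23/25
4 4 567/625
5 5 1091/1250
6 6 4193/5000
7 7 1637/2000
DF(5y) is solved at step 5

step 1 [1y] swap r/1=19/981: DF=(1 − 19/981·(0))/(1+19/981) = 981/1000 ≈ 0.981000
step 2 [2y] swap r/1=66/1915: DF=(1 − 66/1915·(0.981000))/(1+66/1915) = 467/500 ≈ 0.934000
step 3 [3y] zero: DF = P = 23/25 ≈ 0.920000
step 4 [4y] bond c/1=1/16: DF=(91287/80000 − 1/16·(0.981000+0.934000+0.920000))/(1+1/16) = 567/625 ≈ 0.907200
step 5 [5y] swap r/1=636/23075: DF=(1 − 636/23075·(0.981000+0.934000+0.920000+0.907200))/(1+636/23075) = 1091/1250 ≈ 0.872800
step 6 [6y] swap r/1=807/27268: DF=(1 − 807/27268·(0.981000+0.934000+0.920000+0.907200+0.872800))/(1+807/27268) = 4193/5000 ≈ 0.838600
step 7 [7y] swap r/1=605/20907: DF=(1 − 605/20907·(0.981000+0.934000+0.920000+0.907200+0.872800+0.838600))/(1+605/20907) = 1637/2000 ≈ 0.818500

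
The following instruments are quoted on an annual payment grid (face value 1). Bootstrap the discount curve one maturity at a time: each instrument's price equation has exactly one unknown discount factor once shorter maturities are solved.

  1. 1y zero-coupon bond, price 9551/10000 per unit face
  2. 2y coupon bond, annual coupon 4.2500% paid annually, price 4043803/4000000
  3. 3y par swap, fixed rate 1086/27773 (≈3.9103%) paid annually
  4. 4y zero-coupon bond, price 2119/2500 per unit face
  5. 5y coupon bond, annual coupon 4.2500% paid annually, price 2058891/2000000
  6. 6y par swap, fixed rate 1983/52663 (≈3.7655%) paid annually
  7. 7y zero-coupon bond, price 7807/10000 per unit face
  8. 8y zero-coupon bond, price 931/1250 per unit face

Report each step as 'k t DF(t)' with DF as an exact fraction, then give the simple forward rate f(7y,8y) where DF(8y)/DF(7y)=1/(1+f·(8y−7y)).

1 1 9551/10000
2 2 2327/2500
3 3 4457/5000
4 4 2119/2500
5 5 8397/10000
6 6 8017/10000
7 7 7807/10000
8 8 931/1250
f(7y,8y) = ((7807/10000)/(931/1250) − 1)/(1) = 359/7448 ≈ 4.8201%

step 1 [1y] zero: DF = P = 9551/10000 ≈ 0.955100
step 2 [2y] bond c/1=17/400: DF=(4043803/4000000 − 17/400·(0.955100))/(1+17/400) = 2327/2500 ≈ 0.930800
step 3 [3y] swap r/1=1086/27773: DF=(1 − 1086/27773·(0.955100+0.930800))/(1+1086/27773) = 4457/5000 ≈ 0.891400
step 4 [4y] zero: DF = P = 2119/2500 ≈ 0.847600
step 5 [5y] bond c/1=17/400: DF=(2058891/2000000 − 17/400·(0.955100+0.930800+0.891400+0.847600))/(1+17/400) = 8397/10000 ≈ 0.839700
step 6 [6y] swap r/1=1983/52663: DF=(1 − 1983/52663·(0.955100+0.930800+0.891400+0.847600+0.839700))/(1+1983/52663) = 8017/10000 ≈ 0.801700
step 7 [7y] zero: DF = P = 7807/10000 ≈ 0.780700
step 8 [8y] zero: DF = P = 931/1250 ≈ 0.744800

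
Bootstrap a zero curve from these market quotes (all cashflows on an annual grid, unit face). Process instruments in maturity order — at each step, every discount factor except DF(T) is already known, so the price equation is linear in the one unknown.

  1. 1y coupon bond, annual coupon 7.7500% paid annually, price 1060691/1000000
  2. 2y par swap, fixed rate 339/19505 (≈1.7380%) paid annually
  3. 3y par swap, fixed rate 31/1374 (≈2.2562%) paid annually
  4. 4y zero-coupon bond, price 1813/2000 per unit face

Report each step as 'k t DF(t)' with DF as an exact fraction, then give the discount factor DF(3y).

step 1 [1y] bond c/1=31/400: DF=(1060691/1000000 − 31/400·(0))/(1+31/400) = 2461/2500 ≈ 0.984400
step 2 [2y] swap r/1=339/19505: DF=(1 − 339/19505·(0.984400))/(1+339/19505) = 9661/10000 ≈ 0.966100
step 3 [3y] swap r/1=31/1374: DF=(1 − 31/1374·(0.984400+0.966100))/(1+31/1374) = 9349/10000 ≈ 0.934900
step 4 [4y] zero: DF = P = 1813/2000 ≈ 0.906500

1 1 2461/2500
2 2 9661/10000
3 3 9349/10000
4 4 1813/2000
DF(3y) = 9349/10000 ≈ 0.934900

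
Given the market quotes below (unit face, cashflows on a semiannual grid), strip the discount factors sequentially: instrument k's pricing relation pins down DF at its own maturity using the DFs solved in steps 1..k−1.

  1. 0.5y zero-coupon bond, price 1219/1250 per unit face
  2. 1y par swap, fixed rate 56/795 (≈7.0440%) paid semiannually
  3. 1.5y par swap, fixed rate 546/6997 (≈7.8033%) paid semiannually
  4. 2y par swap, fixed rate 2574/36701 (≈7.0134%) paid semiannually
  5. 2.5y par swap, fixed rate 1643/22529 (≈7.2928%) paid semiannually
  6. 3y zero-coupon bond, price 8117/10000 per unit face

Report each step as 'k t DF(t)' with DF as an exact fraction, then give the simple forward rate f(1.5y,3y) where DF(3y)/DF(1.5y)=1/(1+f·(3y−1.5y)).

1 1/2 1219/1250
2 1 583/625
3 3/2 2227/2500
4 2 8713/10000
5 5/2 8357/10000
6 3 8117/10000
f(1.5y,3y) = ((2227/2500)/(8117/10000) − 1)/(3/2) = 1582/24351 ≈ 6.4967%

step 1 [0.5y] zero: DF = P = 1219/1250 ≈ 0.975200
step 2 [1y] swap r/2=28/795: DF=(1 − 28/795·(0.975200))/(1+28/795) = 583/625 ≈ 0.932800
step 3 [1.5y] swap r/2=273/6997: DF=(1 − 273/6997·(0.975200+0.932800))/(1+273/6997) = 2227/2500 ≈ 0.890800
step 4 [2y] swap r/2=1287/36701: DF=(1 − 1287/36701·(0.975200+0.932800+0.890800))/(1+1287/36701) = 8713/10000 ≈ 0.871300
step 5 [2.5y] swap r/2=1643/45058: DF=(1 − 1643/45058·(0.975200+0.932800+0.890800+0.871300))/(1+1643/45058) = 8357/10000 ≈ 0.835700
step 6 [3y] zero: DF = P = 8117/10000 ≈ 0.811700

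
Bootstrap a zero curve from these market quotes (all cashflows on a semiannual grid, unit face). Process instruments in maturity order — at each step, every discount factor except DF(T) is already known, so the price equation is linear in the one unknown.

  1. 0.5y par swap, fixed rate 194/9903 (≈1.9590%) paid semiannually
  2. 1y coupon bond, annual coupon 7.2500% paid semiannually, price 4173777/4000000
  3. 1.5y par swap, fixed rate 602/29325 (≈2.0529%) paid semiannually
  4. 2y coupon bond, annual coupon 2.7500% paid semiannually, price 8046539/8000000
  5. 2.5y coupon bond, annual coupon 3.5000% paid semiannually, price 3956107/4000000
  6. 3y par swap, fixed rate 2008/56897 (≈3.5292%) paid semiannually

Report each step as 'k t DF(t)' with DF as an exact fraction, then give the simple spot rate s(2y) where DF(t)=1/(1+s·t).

1 1/2 9903/10000
2 1 9723/10000
3 3/2 9699/10000
4 2 2381/2500
5 5/2 2263/2500
6 3 2249/2500
s(2y) = (1/(2381/2500) − 1)/(2) = 119/4762 ≈ 2.4990%

step 1 [0.5y] swap r/2=97/9903: DF=(1 − 97/9903·(0))/(1+97/9903) = 9903/10000 ≈ 0.990300
step 2 [1y] bond c/2=29/800: DF=(4173777/4000000 − 29/800·(0.990300))/(1+29/800) = 9723/10000 ≈ 0.972300
step 3 [1.5y] swap r/2=301/29325: DF=(1 − 301/29325·(0.990300+0.972300))/(1+301/29325) = 9699/10000 ≈ 0.969900
step 4 [2y] bond c/2=11/800: DF=(8046539/8000000 − 11/800·(0.990300+0.972300+0.969900))/(1+11/800) = 2381/2500 ≈ 0.952400
step 5 [2.5y] bond c/2=7/400: DF=(3956107/4000000 − 7/400·(0.990300+0.972300+0.969900+0.952400))/(1+7/400) = 2263/2500 ≈ 0.905200
step 6 [3y] swap r/2=1004/56897: DF=(1 − 1004/56897·(0.990300+0.972300+0.969900+0.952400+0.905200))/(1+1004/56897) = 2249/2500 ≈ 0.899600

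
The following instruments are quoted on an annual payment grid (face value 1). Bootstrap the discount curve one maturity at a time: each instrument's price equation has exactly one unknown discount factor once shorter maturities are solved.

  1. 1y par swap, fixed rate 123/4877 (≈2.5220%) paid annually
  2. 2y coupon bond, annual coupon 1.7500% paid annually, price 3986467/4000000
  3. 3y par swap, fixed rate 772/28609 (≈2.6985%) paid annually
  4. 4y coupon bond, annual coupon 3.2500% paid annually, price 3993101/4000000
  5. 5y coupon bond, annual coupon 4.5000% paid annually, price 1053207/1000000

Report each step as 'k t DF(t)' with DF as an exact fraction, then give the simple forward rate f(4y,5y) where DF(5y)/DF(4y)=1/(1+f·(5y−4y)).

step 1 [1y] swap r/1=123/4877: DF=(1 − 123/4877·(0))/(1+123/4877) = 4877/5000 ≈ 0.975400
step 2 [2y] bond c/1=7/400: DF=(3986467/4000000 − 7/400·(0.975400))/(1+7/400) = 9627/10000 ≈ 0.962700
step 3 [3y] swap r/1=772/28609: DF=(1 − 772/28609·(0.975400+0.962700))/(1+772/28609) = 2307/2500 ≈ 0.922800
step 4 [4y] bond c/1=13/400: DF=(3993101/4000000 − 13/400·(0.975400+0.962700+0.922800))/(1+13/400) = 548/625 ≈ 0.876800
step 5 [5y] bond c/1=9/200: DF=(1053207/1000000 − 9/200·(0.975400+0.962700+0.922800+0.876800))/(1+9/200) = 8469/10000 ≈ 0.846900

1 1 4877/5000
2 2 9627/10000
3 3 2307/2500
4 4 548/625
5 5 8469/10000
f(4y,5y) = ((548/625)/(8469/10000) − 1)/(1) = 299/8469 ≈ 3.5305%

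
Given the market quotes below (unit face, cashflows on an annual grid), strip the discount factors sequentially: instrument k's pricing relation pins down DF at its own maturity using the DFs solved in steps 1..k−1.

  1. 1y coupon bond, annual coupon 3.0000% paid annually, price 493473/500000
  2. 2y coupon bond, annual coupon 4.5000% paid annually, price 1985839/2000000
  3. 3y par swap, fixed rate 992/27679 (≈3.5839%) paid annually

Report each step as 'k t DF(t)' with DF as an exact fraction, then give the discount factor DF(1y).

step 1 [1y] bond c/1=3/100: DF=(493473/500000 − 3/100·(0))/(1+3/100) = 4791/5000 ≈ 0.958200
step 2 [2y] bond c/1=9/200: DF=(1985839/2000000 − 9/200·(0.958200))/(1+9/200) = 9089/10000 ≈ 0.908900
step 3 [3y] swap r/1=992/27679: DF=(1 − 992/27679·(0.958200+0.908900))/(1+992/27679) = 563/625 ≈ 0.900800

1 1 4791/5000
2 2 9089/10000
3 3 563/625
DF(1y) = 4791/5000 ≈ 0.958200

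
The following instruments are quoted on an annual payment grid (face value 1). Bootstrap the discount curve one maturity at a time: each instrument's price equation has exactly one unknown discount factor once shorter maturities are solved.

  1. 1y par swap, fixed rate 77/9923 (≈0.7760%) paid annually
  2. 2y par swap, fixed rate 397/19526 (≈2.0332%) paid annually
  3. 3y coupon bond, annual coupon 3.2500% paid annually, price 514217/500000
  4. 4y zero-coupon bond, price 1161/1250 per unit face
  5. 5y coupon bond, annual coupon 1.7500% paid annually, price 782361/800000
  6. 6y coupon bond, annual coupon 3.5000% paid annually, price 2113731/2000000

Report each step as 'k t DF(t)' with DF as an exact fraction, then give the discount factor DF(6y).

1 1 9923/10000
2 2 9603/10000
3 3 4673/5000
4 4 1161/1250
5 5 1791/2000
6 6 4309/5000
DF(6y) = 4309/5000 ≈ 0.861800

step 1 [1y] swap r/1=77/9923: DF=(1 − 77/9923·(0))/(1+77/9923) = 9923/10000 ≈ 0.992300
step 2 [2y] swap r/1=397/19526: DF=(1 − 397/19526·(0.992300))/(1+397/19526) = 9603/10000 ≈ 0.960300
step 3 [3y] bond c/1=13/400: DF=(514217/500000 − 13/400·(0.992300+0.960300))/(1+13/400) = 4673/5000 ≈ 0.934600
step 4 [4y] zero: DF = P = 1161/1250 ≈ 0.928800
step 5 [5y] bond c/1=7/400: DF=(782361/800000 − 7/400·(0.992300+0.960300+0.934600+0.928800))/(1+7/400) = 1791/2000 ≈ 0.895500
step 6 [6y] bond c/1=7/200: DF=(2113731/2000000 − 7/200·(0.992300+0.960300+0.934600+0.928800+0.895500))/(1+7/200) = 4309/5000 ≈ 0.861800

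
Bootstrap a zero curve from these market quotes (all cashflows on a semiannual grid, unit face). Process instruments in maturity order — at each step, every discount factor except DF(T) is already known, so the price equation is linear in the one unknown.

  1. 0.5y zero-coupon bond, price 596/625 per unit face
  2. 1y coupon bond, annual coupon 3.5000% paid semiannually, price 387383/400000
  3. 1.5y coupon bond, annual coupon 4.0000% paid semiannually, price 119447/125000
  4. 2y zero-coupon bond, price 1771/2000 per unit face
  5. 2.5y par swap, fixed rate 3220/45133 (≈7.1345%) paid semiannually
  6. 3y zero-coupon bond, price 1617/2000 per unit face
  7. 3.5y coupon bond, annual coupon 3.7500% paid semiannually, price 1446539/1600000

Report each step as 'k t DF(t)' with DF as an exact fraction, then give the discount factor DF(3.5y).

1 1/2 596/625
2 1 4677/5000
3 3/2 4499/5000
4 2 1771/2000
5 5/2 839/1000
6 3 1617/2000
7 7/2 1579/2000
DF(3.5y) = 1579/2000 ≈ 0.789500

step 1 [0.5y] zero: DF = P = 596/625 ≈ 0.953600
step 2 [1y] bond c/2=7/400: DF=(387383/400000 − 7/400·(0.953600))/(1+7/400) = 4677/5000 ≈ 0.935400
step 3 [1.5y] bond c/2=1/50: DF=(119447/125000 − 1/50·(0.953600+0.935400))/(1+1/50) = 4499/5000 ≈ 0.899800
step 4 [2y] zero: DF = P = 1771/2000 ≈ 0.885500
step 5 [2.5y] swap r/2=1610/45133: DF=(1 − 1610/45133·(0.953600+0.935400+0.899800+0.885500))/(1+1610/45133) = 839/1000 ≈ 0.839000
step 6 [3y] zero: DF = P = 1617/2000 ≈ 0.808500
step 7 [3.5y] bond c/2=3/160: DF=(1446539/1600000 − 3/160·(0.953600+0.935400+0.899800+0.885500+0.839000+0.808500))/(1+3/160) = 1579/2000 ≈ 0.789500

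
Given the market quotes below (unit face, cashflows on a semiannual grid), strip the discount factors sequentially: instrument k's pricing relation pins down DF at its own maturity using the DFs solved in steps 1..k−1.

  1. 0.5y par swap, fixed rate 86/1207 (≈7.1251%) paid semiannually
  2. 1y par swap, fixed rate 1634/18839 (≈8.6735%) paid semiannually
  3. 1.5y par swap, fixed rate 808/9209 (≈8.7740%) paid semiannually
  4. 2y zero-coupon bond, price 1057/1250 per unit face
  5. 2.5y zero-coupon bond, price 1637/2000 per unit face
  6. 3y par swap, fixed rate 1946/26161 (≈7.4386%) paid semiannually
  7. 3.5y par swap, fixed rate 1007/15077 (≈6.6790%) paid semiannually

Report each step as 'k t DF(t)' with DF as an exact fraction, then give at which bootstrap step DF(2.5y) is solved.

step 1 [0.5y] swap r/2=43/1207: DF=(1 − 43/1207·(0))/(1+43/1207) = 1207/1250 ≈ 0.965600
step 2 [1y] swap r/2=817/18839: DF=(1 − 817/18839·(0.965600))/(1+817/18839) = 9183/10000 ≈ 0.918300
step 3 [1.5y] swap r/2=404/9209: DF=(1 − 404/9209·(0.965600+0.918300))/(1+404/9209) = 2197/2500 ≈ 0.878800
step 4 [2y] zero: DF = P = 1057/1250 ≈ 0.845600
step 5 [2.5y] zero: DF = P = 1637/2000 ≈ 0.818500
step 6 [3y] swap r/2=973/26161: DF=(1 − 973/26161·(0.965600+0.918300+0.878800+0.845600+0.818500))/(1+973/26161) = 4027/5000 ≈ 0.805400
step 7 [3.5y] swap r/2=1007/30154: DF=(1 − 1007/30154·(0.965600+0.918300+0.878800+0.845600+0.818500+0.805400))/(1+1007/30154) = 3993/5000 ≈ 0.798600

1 1/2 1207/1250
2 1 9183/10000
3 3/2 2197/2500
4 2 1057/1250
5 5/2 1637/2000
6 3 4027/5000
7 7/2 3993/5000
DF(2.5y) is solved at step 5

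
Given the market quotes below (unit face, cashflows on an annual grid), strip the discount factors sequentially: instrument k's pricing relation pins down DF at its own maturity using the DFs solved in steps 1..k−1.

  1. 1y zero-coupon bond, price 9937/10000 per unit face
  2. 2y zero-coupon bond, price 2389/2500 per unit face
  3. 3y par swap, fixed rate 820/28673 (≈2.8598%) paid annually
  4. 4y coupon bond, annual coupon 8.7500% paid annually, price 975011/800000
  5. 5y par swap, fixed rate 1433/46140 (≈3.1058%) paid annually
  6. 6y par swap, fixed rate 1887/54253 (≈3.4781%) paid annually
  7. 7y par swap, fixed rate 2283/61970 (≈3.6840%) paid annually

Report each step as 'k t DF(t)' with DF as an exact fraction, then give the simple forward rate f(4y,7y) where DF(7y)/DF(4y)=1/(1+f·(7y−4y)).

step 1 [1y] zero: DF = P = 9937/10000 ≈ 0.993700
step 2 [2y] zero: DF = P = 2389/2500 ≈ 0.955600
step 3 [3y] swap r/1=820/28673: DF=(1 − 820/28673·(0.993700+0.955600))/(1+820/28673) = 459/500 ≈ 0.918000
step 4 [4y] bond c/1=7/80: DF=(975011/800000 − 7/80·(0.993700+0.955600+0.918000))/(1+7/80) = 89/100 ≈ 0.890000
step 5 [5y] swap r/1=1433/46140: DF=(1 − 1433/46140·(0.993700+0.955600+0.918000+0.890000))/(1+1433/46140) = 8567/10000 ≈ 0.856700
step 6 [6y] swap r/1=1887/54253: DF=(1 − 1887/54253·(0.993700+0.955600+0.918000+0.890000+0.856700))/(1+1887/54253) = 8113/10000 ≈ 0.811300
step 7 [7y] swap r/1=2283/61970: DF=(1 − 2283/61970·(0.993700+0.955600+0.918000+0.890000+0.856700+0.811300))/(1+2283/61970) = 7717/10000 ≈ 0.771700

1 1 9937/10000
2 2 2389/2500
3 3 459/500
4 4 89/100
5 5 8567/10000
6 6 8113/10000
7 7 7717/10000
f(4y,7y) = ((89/100)/(7717/10000) − 1)/(3) = 1183/23151 ≈ 5.1099%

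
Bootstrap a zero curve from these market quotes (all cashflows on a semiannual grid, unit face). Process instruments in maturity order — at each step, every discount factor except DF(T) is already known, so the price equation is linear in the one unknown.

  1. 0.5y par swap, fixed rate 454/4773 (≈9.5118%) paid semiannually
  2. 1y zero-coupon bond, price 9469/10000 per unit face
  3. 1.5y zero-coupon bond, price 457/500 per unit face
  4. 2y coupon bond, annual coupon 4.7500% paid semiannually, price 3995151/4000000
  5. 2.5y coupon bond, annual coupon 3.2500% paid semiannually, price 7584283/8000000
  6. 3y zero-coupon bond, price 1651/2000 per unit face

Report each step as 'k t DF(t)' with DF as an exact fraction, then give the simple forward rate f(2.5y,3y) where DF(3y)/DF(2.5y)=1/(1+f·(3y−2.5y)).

1 1/2 4773/5000
2 1 9469/10000
3 3/2 457/500
4 2 9103/10000
5 5/2 8733/10000
6 3 1651/2000
f(2.5y,3y) = ((8733/10000)/(1651/2000) − 1)/(1/2) = 956/8255 ≈ 11.5809%

step 1 [0.5y] swap r/2=227/4773: DF=(1 − 227/4773·(0))/(1+227/4773) = 4773/5000 ≈ 0.954600
step 2 [1y] zero: DF = P = 9469/10000 ≈ 0.946900
step 3 [1.5y] zero: DF = P = 457/500 ≈ 0.914000
step 4 [2y] bond c/2=19/800: DF=(3995151/4000000 − 19/800·(0.954600+0.946900+0.914000))/(1+19/800) = 9103/10000 ≈ 0.910300
step 5 [2.5y] bond c/2=13/800: DF=(7584283/8000000 − 13/800·(0.954600+0.946900+0.914000+0.910300))/(1+13/800) = 8733/10000 ≈ 0.873300
step 6 [3y] zero: DF = P = 1651/2000 ≈ 0.825500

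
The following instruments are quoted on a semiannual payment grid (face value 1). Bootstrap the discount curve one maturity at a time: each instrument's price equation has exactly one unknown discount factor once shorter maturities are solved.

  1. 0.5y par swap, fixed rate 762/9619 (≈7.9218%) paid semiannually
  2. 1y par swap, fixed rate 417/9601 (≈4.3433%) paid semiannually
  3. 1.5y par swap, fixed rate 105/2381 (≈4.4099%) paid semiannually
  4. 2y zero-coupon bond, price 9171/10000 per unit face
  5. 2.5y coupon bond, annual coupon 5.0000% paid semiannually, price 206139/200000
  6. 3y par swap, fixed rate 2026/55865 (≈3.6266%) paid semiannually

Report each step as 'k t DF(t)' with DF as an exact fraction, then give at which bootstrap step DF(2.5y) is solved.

step 1 [0.5y] swap r/2=381/9619: DF=(1 − 381/9619·(0))/(1+381/9619) = 9619/10000 ≈ 0.961900
step 2 [1y] swap r/2=417/19202: DF=(1 − 417/19202·(0.961900))/(1+417/19202) = 9583/10000 ≈ 0.958300
step 3 [1.5y] swap r/2=105/4762: DF=(1 − 105/4762·(0.961900+0.958300))/(1+105/4762) = 937/1000 ≈ 0.937000
step 4 [2y] zero: DF = P = 9171/10000 ≈ 0.917100
step 5 [2.5y] bond c/2=1/40: DF=(206139/200000 − 1/40·(0.961900+0.958300+0.937000+0.917100))/(1+1/40) = 1827/2000 ≈ 0.913500
step 6 [3y] swap r/2=1013/55865: DF=(1 − 1013/55865·(0.961900+0.958300+0.937000+0.917100+0.913500))/(1+1013/55865) = 8987/10000 ≈ 0.898700

1 1/2 9619/10000
2 1 9583/10000
3 3/2 937/1000
4 2 9171/10000
5 5/2 1827/2000
6 3 8987/10000
DF(2.5y) is solved at step 5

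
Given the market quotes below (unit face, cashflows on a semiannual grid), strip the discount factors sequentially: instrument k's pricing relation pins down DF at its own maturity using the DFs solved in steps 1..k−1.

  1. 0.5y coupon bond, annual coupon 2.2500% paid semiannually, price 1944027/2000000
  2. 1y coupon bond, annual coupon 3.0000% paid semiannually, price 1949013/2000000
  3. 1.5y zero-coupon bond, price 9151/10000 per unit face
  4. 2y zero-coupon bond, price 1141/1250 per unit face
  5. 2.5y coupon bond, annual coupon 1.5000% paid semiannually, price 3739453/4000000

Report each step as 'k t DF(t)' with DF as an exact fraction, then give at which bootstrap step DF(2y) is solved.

step 1 [0.5y] bond c/2=9/800: DF=(1944027/2000000 − 9/800·(0))/(1+9/800) = 2403/2500 ≈ 0.961200
step 2 [1y] bond c/2=3/200: DF=(1949013/2000000 − 3/200·(0.961200))/(1+3/200) = 9459/10000 ≈ 0.945900
step 3 [1.5y] zero: DF = P = 9151/10000 ≈ 0.915100
step 4 [2y] zero: DF = P = 1141/1250 ≈ 0.912800
step 5 [2.5y] bond c/2=3/400: DF=(3739453/4000000 − 3/400·(0.961200+0.945900+0.915100+0.912800))/(1+3/400) = 9001/10000 ≈ 0.900100

1 1/2 2403/2500
2 1 9459/10000
3 3/2 9151/10000
4 2 1141/1250
5 5/2 9001/10000
DF(2y) is solved at step 4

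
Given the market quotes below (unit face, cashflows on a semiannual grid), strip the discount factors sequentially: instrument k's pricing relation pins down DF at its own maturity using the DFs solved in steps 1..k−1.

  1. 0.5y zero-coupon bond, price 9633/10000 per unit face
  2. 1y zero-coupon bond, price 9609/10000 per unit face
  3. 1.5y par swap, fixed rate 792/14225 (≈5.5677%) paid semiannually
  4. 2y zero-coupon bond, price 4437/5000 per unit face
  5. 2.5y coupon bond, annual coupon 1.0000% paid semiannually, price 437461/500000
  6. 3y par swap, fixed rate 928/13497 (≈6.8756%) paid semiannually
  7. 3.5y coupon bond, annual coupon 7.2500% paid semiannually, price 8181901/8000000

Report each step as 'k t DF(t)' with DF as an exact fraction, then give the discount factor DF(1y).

1 1/2 9633/10000
2 1 9609/10000
3 3/2 1151/1250
4 2 4437/5000
5 5/2 213/250
6 3 509/625
7 7/2 7981/10000
DF(1y) = 9609/10000 ≈ 0.960900

step 1 [0.5y] zero: DF = P = 9633/10000 ≈ 0.963300
step 2 [1y] zero: DF = P = 9609/10000 ≈ 0.960900
step 3 [1.5y] swap r/2=396/14225: DF=(1 − 396/14225·(0.963300+0.960900))/(1+396/14225) = 1151/1250 ≈ 0.920800
step 4 [2y] zero: DF = P = 4437/5000 ≈ 0.887400
step 5 [2.5y] bond c/2=1/200: DF=(437461/500000 − 1/200·(0.963300+0.960900+0.920800+0.887400))/(1+1/200) = 213/250 ≈ 0.852000
step 6 [3y] swap r/2=464/13497: DF=(1 − 464/13497·(0.963300+0.960900+0.920800+0.887400+0.852000))/(1+464/13497) = 509/625 ≈ 0.814400
step 7 [3.5y] bond c/2=29/800: DF=(8181901/8000000 − 29/800·(0.963300+0.960900+0.920800+0.887400+0.852000+0.814400))/(1+29/800) = 7981/10000 ≈ 0.798100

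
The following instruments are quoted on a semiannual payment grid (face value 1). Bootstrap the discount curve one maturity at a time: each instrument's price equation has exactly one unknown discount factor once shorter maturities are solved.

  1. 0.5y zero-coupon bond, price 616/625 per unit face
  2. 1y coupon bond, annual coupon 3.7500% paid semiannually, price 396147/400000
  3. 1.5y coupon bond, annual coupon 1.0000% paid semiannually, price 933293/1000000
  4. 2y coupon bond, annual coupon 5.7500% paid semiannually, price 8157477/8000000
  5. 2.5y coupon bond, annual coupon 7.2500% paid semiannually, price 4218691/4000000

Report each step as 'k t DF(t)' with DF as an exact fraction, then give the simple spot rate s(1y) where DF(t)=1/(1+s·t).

step 1 [0.5y] zero: DF = P = 616/625 ≈ 0.985600
step 2 [1y] bond c/2=3/160: DF=(396147/400000 − 3/160·(0.985600))/(1+3/160) = 477/500 ≈ 0.954000
step 3 [1.5y] bond c/2=1/200: DF=(933293/1000000 − 1/200·(0.985600+0.954000))/(1+1/200) = 919/1000 ≈ 0.919000
step 4 [2y] bond c/2=23/800: DF=(8157477/8000000 − 23/800·(0.985600+0.954000+0.919000))/(1+23/800) = 9113/10000 ≈ 0.911300
step 5 [2.5y] bond c/2=29/800: DF=(4218691/4000000 − 29/800·(0.985600+0.954000+0.919000+0.911300))/(1+29/800) = 8859/10000 ≈ 0.885900

1 1/2 616/625
2 1 477/500
3 3/2 919/1000
4 2 9113/10000
5 5/2 8859/10000
s(1y) = (1/(477/500) − 1)/(1) = 23/477 ≈ 4.8218%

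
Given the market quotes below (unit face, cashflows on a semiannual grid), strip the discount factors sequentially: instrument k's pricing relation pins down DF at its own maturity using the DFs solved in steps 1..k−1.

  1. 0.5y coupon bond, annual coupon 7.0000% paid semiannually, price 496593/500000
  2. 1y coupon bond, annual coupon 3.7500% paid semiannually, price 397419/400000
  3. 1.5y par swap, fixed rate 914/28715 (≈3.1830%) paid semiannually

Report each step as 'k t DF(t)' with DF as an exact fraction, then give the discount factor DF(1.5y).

step 1 [0.5y] bond c/2=7/200: DF=(496593/500000 − 7/200·(0))/(1+7/200) = 2399/2500 ≈ 0.959600
step 2 [1y] bond c/2=3/160: DF=(397419/400000 − 3/160·(0.959600))/(1+3/160) = 1197/1250 ≈ 0.957600
step 3 [1.5y] swap r/2=457/28715: DF=(1 − 457/28715·(0.959600+0.957600))/(1+457/28715) = 9543/10000 ≈ 0.954300

1 1/2 2399/2500
2 1 1197/1250
3 3/2 9543/10000
DF(1.5y) = 9543/10000 ≈ 0.954300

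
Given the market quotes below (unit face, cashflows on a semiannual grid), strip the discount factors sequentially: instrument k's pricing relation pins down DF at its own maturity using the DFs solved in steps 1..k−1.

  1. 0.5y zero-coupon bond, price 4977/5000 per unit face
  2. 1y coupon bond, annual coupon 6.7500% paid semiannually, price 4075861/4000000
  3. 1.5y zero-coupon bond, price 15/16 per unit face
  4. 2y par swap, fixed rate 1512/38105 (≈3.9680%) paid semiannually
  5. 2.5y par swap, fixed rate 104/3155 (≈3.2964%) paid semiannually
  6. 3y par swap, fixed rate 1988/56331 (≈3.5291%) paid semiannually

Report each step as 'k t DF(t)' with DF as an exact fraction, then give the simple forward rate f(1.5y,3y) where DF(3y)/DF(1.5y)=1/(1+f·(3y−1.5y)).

step 1 [0.5y] zero: DF = P = 4977/5000 ≈ 0.995400
step 2 [1y] bond c/2=27/800: DF=(4075861/4000000 − 27/800·(0.995400))/(1+27/800) = 2383/2500 ≈ 0.953200
step 3 [1.5y] zero: DF = P = 15/16 ≈ 0.937500
step 4 [2y] swap r/2=756/38105: DF=(1 − 756/38105·(0.995400+0.953200+0.937500))/(1+756/38105) = 2311/2500 ≈ 0.924400
step 5 [2.5y] swap r/2=52/3155: DF=(1 − 52/3155·(0.995400+0.953200+0.937500+0.924400))/(1+52/3155) = 461/500 ≈ 0.922000
step 6 [3y] swap r/2=994/56331: DF=(1 − 994/56331·(0.995400+0.953200+0.937500+0.924400+0.922000))/(1+994/56331) = 4503/5000 ≈ 0.900600

1 1/2 4977/5000
2 1 2383/2500
3 3/2 15/16
4 2 2311/2500
5 5/2 461/500
6 3 4503/5000
f(1.5y,3y) = ((15/16)/(4503/5000) − 1)/(3/2) = 41/1501 ≈ 2.7315%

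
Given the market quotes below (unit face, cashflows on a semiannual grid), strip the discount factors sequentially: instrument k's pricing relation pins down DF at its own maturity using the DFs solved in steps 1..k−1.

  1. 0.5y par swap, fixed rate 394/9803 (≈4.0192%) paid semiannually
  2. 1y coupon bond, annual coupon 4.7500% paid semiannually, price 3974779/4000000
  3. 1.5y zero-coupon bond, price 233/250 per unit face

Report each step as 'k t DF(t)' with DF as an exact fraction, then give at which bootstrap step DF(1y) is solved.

1 1/2 9803/10000
2 1 9479/10000
3 3/2 233/250
DF(1y) is solved at step 2

step 1 [0.5y] swap r/2=197/9803: DF=(1 − 197/9803·(0))/(1+197/9803) = 9803/10000 ≈ 0.980300
step 2 [1y] bond c/2=19/800: DF=(3974779/4000000 − 19/800·(0.980300))/(1+19/800) = 9479/10000 ≈ 0.947900
step 3 [1.5y] zero: DF = P = 233/250 ≈ 0.932000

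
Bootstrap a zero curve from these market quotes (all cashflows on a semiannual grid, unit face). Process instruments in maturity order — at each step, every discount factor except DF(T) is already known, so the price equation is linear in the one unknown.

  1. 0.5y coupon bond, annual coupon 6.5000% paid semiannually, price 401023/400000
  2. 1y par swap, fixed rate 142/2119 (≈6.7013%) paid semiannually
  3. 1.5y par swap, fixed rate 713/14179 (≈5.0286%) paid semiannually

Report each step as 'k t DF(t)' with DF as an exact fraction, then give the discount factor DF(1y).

step 1 [0.5y] bond c/2=13/400: DF=(401023/400000 − 13/400·(0))/(1+13/400) = 971/1000 ≈ 0.971000
step 2 [1y] swap r/2=71/2119: DF=(1 − 71/2119·(0.971000))/(1+71/2119) = 9361/10000 ≈ 0.936100
step 3 [1.5y] swap r/2=713/28358: DF=(1 − 713/28358·(0.971000+0.936100))/(1+713/28358) = 9287/10000 ≈ 0.928700

1 1/2 971/1000
2 1 9361/10000
3 3/2 9287/10000
DF(1y) = 9361/10000 ≈ 0.936100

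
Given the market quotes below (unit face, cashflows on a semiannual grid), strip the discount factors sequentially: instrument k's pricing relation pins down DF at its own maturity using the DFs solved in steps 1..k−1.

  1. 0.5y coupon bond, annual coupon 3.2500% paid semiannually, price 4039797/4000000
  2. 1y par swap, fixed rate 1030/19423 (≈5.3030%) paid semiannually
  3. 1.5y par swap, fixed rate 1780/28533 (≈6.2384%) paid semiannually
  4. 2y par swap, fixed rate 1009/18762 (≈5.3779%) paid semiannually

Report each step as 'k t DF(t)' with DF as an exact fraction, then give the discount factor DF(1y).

1 1/2 4969/5000
2 1 1897/2000
3 3/2 911/1000
4 2 8991/10000
DF(1y) = 1897/2000 ≈ 0.948500

step 1 [0.5y] bond c/2=13/800: DF=(4039797/4000000 − 13/800·(0))/(1+13/800) = 4969/5000 ≈ 0.993800
step 2 [1y] swap r/2=515/19423: DF=(1 − 515/19423·(0.993800))/(1+515/19423) = 1897/2000 ≈ 0.948500
step 3 [1.5y] swap r/2=890/28533: DF=(1 − 890/28533·(0.993800+0.948500))/(1+890/28533) = 911/1000 ≈ 0.911000
step 4 [2y] swap r/2=1009/37524: DF=(1 − 1009/37524·(0.993800+0.948500+0.911000))/(1+1009/37524) = 8991/10000 ≈ 0.899100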